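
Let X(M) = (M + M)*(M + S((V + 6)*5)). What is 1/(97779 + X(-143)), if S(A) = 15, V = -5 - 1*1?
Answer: 1/134387 ≈ 7.4412e-6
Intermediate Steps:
V = -6 (V = -5 - 1 = -6)
X(M) = 2*M*(15 + M) (X(M) = (M + M)*(M + 15) = (2*M)*(15 + M) = 2*M*(15 + M))
1/(97779 + X(-143)) = 1/(97779 + 2*(-143)*(15 - 143)) = 1/(97779 + 2*(-143)*(-128)) = 1/(97779 + 36608) = 1/134387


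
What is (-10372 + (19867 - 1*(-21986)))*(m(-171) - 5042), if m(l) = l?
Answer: -164110453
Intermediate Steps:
(-10372 + (19867 - 1*(-21986)))*(m(-171) - 5042) = (-10372 + (19867 - 1*(-21986)))*(-171 - 5042) = (-10372 + (19867 + 21986))*(-5213) = (-10372 + 41853)*(-5213) = 31481*(-5213) = -164110453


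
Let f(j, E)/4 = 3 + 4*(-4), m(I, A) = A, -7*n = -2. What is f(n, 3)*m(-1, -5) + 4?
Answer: 264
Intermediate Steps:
n = 2/7 (n = -⅐*(-2) = 2/7 ≈ 0.28571)
f(j, E) = -52 (f(j, E) = 4*(3 + 4*(-4)) = 4*(3 - 16) = 4*(-13) = -52)
f(n, 3)*m(-1, -5) + 4 = -52*(-5) + 4 = 260 + 4 = 264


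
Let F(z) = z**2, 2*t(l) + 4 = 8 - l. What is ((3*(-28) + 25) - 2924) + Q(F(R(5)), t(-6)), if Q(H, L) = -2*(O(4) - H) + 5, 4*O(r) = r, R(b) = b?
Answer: -2930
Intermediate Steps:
t(l) = 2 - l/2 (t(l) = -2 + (8 - l)/2 = -2 + (4 - l/2) = 2 - l/2)
O(r) = r/4
Q(H, L) = 3 + 2*H (Q(H, L) = -2*((1/4)*4 - H) + 5 = -2*(1 - H) + 5 = (-2 + 2*H) + 5 = 3 + 2*H)
((3*(-28) + 25) - 2924) + Q(F(R(5)), t(-6)) = ((3*(-28) + 25) - 2924) + (3 + 2*5**2) = ((-84 + 25) - 2924) + (3 + 2*25) = (-59 - 2924) + (3 + 50) = -2983 + 53 = -2930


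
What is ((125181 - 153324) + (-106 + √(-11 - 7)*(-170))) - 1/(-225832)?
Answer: -6379528167/225832 - 510*I*√2 ≈ -28249.0 - 721.25*I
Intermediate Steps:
((125181 - 153324) + (-106 + √(-11 - 7)*(-170))) - 1/(-225832) = (-28143 + (-106 + √(-18)*(-170))) - 1*(-1/225832) = (-28143 + (-106 + (3*I*√2)*(-170))) + 1/225832 = (-28143 + (-106 - 510*I*√2)) + 1/225832 = (-28249 - 510*I*√2) + 1/225832 = -6379528167/225832 - 510*I*√2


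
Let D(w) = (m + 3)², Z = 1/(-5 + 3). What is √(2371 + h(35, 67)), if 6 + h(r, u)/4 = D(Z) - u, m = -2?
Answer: √2083 ≈ 45.640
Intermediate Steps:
Z = -½ (Z = 1/(-2) = -½ ≈ -0.50000)
D(w) = 1 (D(w) = (-2 + 3)² = 1² = 1)
h(r, u) = -20 - 4*u (h(r, u) = -24 + 4*(1 - u) = -24 + (4 - 4*u) = -20 - 4*u)
√(2371 + h(35, 67)) = √(2371 + (-20 - 4*67)) = √(2371 + (-20 - 268)) = √(2371 - 288) = √2083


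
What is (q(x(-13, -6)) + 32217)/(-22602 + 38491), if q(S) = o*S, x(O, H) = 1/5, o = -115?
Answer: 32194/15889 ≈ 2.0262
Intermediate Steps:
x(O, H) = ⅕
q(S) = -115*S
(q(x(-13, -6)) + 32217)/(-22602 + 38491) = (-115*⅕ + 32217)/(-22602 + 38491) = (-23 + 32217)/15889 = 32194*(1/15889) = 32194/15889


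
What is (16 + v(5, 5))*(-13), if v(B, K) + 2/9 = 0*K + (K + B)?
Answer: -3016/9 ≈ -335.11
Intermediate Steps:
v(B, K) = -2/9 + B + K (v(B, K) = -2/9 + (0*K + (K + B)) = -2/9 + (0 + (B + K)) = -2/9 + (B + K) = -2/9 + B + K)
(16 + v(5, 5))*(-13) = (16 + (-2/9 + 5 + 5))*(-13) = (16 + 88/9)*(-13) = (232/9)*(-13) = -3016/9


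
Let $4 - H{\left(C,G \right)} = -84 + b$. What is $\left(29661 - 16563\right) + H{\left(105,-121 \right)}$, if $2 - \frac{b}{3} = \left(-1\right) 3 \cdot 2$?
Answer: $13162$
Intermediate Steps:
$b = 24$ ($b = 6 - 3 \left(-1\right) 3 \cdot 2 = 6 - 3 \left(\left(-3\right) 2\right) = 6 - -18 = 6 + 18 = 24$)
$H{\left(C,G \right)} = 64$ ($H{\left(C,G \right)} = 4 - \left(-84 + 24\right) = 4 - -60 = 4 + 60 = 64$)
$\left(29661 - 16563\right) + H{\left(105,-121 \right)} = \left(29661 - 16563\right) + 64 = 13098 + 64 = 13162$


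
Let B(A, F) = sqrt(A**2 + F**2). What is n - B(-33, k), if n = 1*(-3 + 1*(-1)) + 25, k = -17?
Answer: 21 - sqrt(1378) ≈ -16.121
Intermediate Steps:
n = 21 (n = 1*(-3 - 1) + 25 = 1*(-4) + 25 = -4 + 25 = 21)
n - B(-33, k) = 21 - sqrt((-33)**2 + (-17)**2) = 21 - sqrt(1089 + 289) = 21 - sqrt(1378)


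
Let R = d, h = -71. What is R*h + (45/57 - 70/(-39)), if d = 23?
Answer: -1208138/741 ≈ -1630.4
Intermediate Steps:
R = 23
R*h + (45/57 - 70/(-39)) = 23*(-71) + (45/57 - 70/(-39)) = -1633 + (45*(1/57) - 70*(-1/39)) = -1633 + (15/19 + 70/39) = -1633 + 1915/741 = -1208138/741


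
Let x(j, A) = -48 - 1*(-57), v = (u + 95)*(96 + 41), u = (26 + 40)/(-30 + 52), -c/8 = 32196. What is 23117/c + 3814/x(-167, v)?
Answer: 327385433/772704 ≈ 423.69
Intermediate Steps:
c = -257568 (c = -8*32196 = -257568)
u = 3 (u = 66/22 = 66*(1/22) = 3)
v = 13426 (v = (3 + 95)*(96 + 41) = 98*137 = 13426)
x(j, A) = 9 (x(j, A) = -48 + 57 = 9)
23117/c + 3814/x(-167, v) = 23117/(-257568) + 3814/9 = 23117*(-1/257568) + 3814*(1/9) = -23117/257568 + 3814/9 = 327385433/772704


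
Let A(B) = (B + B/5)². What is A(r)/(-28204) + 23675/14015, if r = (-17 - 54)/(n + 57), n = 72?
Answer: 1543276139202/913588727425 ≈ 1.6892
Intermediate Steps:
r = -71/129 (r = (-17 - 54)/(72 + 57) = -71/129 ≈ -0.55039)
A(B) = 36*B²/25 (A(B) = (B + B*(⅕))² = (B + B/5)² = (6*B/5)² = 36*B²/25)
A(r)/(-28204) + 23675/14015 = (36*(-71/129)²/25)/(-28204) + 23675/14015 = ((36/25)*(5041/16641))*(-1/28204) + 23675*(1/14015) = (20164/46225)*(-1/28204) + 4735/2803 = -5041/325932475 + 4735/2803 = 1543276139202/913588727425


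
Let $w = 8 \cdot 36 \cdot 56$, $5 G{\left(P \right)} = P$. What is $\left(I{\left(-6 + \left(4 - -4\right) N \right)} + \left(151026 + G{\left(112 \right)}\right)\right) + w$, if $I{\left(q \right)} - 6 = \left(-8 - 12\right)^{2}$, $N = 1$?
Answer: $\frac{837912}{5} \approx 1.6758 \cdot 10^{5}$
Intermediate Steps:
$G{\left(P \right)} = \frac{P}{5}$
$w = 16128$ ($w = 288 \cdot 56 = 16128$)
$I{\left(q \right)} = 406$ ($I{\left(q \right)} = 6 + \left(-8 - 12\right)^{2} = 6 + \left(-20\right)^{2} = 6 + 400 = 406$)
$\left(I{\left(-6 + \left(4 - -4\right) N \right)} + \left(151026 + G{\left(112 \right)}\right)\right) + w = \left(406 + \left(151026 + \frac{1}{5} \cdot 112\right)\right) + 16128 = \left(406 + \left(151026 + \frac{112}{5}\right)\right) + 16128 = \left(406 + \frac{755242}{5}\right) + 16128 = \frac{757272}{5} + 16128 = \frac{837912}{5}$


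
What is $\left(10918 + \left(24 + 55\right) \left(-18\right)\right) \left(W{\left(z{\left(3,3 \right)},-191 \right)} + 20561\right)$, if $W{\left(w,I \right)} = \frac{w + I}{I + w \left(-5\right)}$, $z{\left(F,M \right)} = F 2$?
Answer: $\frac{43151400336}{221} \approx 1.9526 \cdot 10^{8}$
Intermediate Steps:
$z{\left(F,M \right)} = 2 F$
$W{\left(w,I \right)} = \frac{I + w}{I - 5 w}$
$\left(10918 + \left(24 + 55\right) \left(-18\right)\right) \left(W{\left(z{\left(3,3 \right)},-191 \right)} + 20561\right) = \left(10918 + \left(24 + 55\right) \left(-18\right)\right) \left(\frac{-191 + 2 \cdot 3}{-191 - 5 \cdot 2 \cdot 3} + 20561\right) = \left(10918 + 79 \left(-18\right)\right) \left(\frac{-191 + 6}{-191 - 30} + 20561\right) = \left(10918 - 1422\right) \left(\frac{1}{-191 - 30} \left(-185\right) + 20561\right) = 9496 \left(\frac{1}{-221} \left(-185\right) + 20561\right) = 9496 \left(\left(- \frac{1}{221}\right) \left(-185\right) + 20561\right) = 9496 \left(\frac{185}{221} + 20561\right) = 9496 \cdot \frac{4544166}{221} = \frac{43151400336}{221}$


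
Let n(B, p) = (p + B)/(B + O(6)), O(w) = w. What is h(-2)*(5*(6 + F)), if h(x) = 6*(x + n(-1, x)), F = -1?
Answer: -390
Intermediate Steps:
n(B, p) = (B + p)/(6 + B) (n(B, p) = (p + B)/(B + 6) = (B + p)/(6 + B))
h(x) = -6/5 + 36*x/5 (h(x) = 6*(x + (-1 + x)/(6 - 1)) = 6*(x + (-1 + x)/5) = 6*(x + (-1/5 + x/5)) = 6*(-1/5 + 6*x/5) = -6/5 + 36*x/5)
h(-2)*(5*(6 + F)) = (-6/5 + (36/5)*(-2))*(5*(6 - 1)) = (-6/5 - 72/5)*(5*5) = -78/5*25 = -390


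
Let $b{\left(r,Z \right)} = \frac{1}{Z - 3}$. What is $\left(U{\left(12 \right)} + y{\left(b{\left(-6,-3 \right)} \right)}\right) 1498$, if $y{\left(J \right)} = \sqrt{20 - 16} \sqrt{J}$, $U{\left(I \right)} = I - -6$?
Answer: $26964 + \frac{1498 i \sqrt{6}}{3} \approx 26964.0 + 1223.1 i$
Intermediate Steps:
$U{\left(I \right)} = 6 + I$ ($U{\left(I \right)} = I + 6 = 6 + I$)
$b{\left(r,Z \right)} = \frac{1}{-3 + Z}$
$y{\left(J \right)} = 2 \sqrt{J}$ ($y{\left(J \right)} = \sqrt{4} \sqrt{J} = 2 \sqrt{J}$)
$\left(U{\left(12 \right)} + y{\left(b{\left(-6,-3 \right)} \right)}\right) 1498 = \left(\left(6 + 12\right) + 2 \sqrt{\frac{1}{-3 - 3}}\right) 1498 = \left(18 + 2 \sqrt{\frac{1}{-6}}\right) 1498 = \left(18 + 2 \sqrt{- \frac{1}{6}}\right) 1498 = \left(18 + 2 \frac{i \sqrt{6}}{6}\right) 1498 = \left(18 + \frac{i \sqrt{6}}{3}\right) 1498 = 26964 + \frac{1498 i \sqrt{6}}{3}$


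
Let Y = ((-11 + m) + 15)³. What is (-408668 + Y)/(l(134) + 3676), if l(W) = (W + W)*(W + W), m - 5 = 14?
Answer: -396501/75500 ≈ -5.2517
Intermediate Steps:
m = 19 (m = 5 + 14 = 19)
l(W) = 4*W² (l(W) = (2*W)*(2*W) = 4*W²)
Y = 12167 (Y = ((-11 + 19) + 15)³ = (8 + 15)³ = 23³ = 12167)
(-408668 + Y)/(l(134) + 3676) = (-408668 + 12167)/(4*134² + 3676) = -396501/(4*17956 + 3676) = -396501/(71824 + 3676) = -396501/75500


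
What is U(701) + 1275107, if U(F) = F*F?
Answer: 1766508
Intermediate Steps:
U(F) = F**2
U(701) + 1275107 = 701**2 + 1275107 = 491401 + 1275107 = 1766508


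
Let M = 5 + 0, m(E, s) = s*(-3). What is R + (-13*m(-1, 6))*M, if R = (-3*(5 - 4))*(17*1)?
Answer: 1119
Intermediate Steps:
m(E, s) = -3*s
M = 5
R = -51 (R = -3*1*17 = -3*17 = -51)
R + (-13*m(-1, 6))*M = -51 - (-39)*6*5 = -51 - 13*(-18)*5 = -51 + 234*5 = -51 + 1170 = 1119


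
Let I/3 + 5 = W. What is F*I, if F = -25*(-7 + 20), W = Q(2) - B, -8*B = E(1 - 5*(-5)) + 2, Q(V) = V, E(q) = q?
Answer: -975/2 ≈ -487.50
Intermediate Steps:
B = -7/2 (B = -((1 - 5*(-5)) + 2)/8 = -((1 + 25) + 2)/8 = -(26 + 2)/8 = -1/8*28 = -7/2 ≈ -3.5000)
W = 11/2 (W = 2 - 1*(-7/2) = 2 + 7/2 = 11/2 ≈ 5.5000)
I = 3/2 (I = -15 + 3*(11/2) = -15 + 33/2 = 3/2 ≈ 1.5000)
F = -325 (F = -25*13 = -325)
F*I = -325*3/2 = -975/2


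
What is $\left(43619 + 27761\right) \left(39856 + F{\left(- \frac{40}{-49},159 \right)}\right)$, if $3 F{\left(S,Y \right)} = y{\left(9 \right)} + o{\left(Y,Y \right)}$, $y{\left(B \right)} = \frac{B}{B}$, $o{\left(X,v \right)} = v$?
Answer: $\frac{8546184640}{3} \approx 2.8487 \cdot 10^{9}$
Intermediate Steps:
$y{\left(B \right)} = 1$
$F{\left(S,Y \right)} = \frac{1}{3} + \frac{Y}{3}$ ($F{\left(S,Y \right)} = \frac{1 + Y}{3} = \frac{1}{3} + \frac{Y}{3}$)
$\left(43619 + 27761\right) \left(39856 + F{\left(- \frac{40}{-49},159 \right)}\right) = \left(43619 + 27761\right) \left(39856 + \left(\frac{1}{3} + \frac{1}{3} \cdot 159\right)\right) = 71380 \left(39856 + \left(\frac{1}{3} + 53\right)\right) = 71380 \left(39856 + \frac{160}{3}\right) = 71380 \cdot \frac{119728}{3} = \frac{8546184640}{3}$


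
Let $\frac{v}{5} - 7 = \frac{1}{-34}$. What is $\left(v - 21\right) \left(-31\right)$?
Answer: $- \frac{14601}{34} \approx -429.44$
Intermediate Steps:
$v = \frac{1185}{34}$ ($v = 35 + \frac{5}{-34} = 35 + 5 \left(- \frac{1}{34}\right) = 35 - \frac{5}{34} = \frac{1185}{34} \approx 34.853$)
$\left(v - 21\right) \left(-31\right) = \left(\frac{1185}{34} - 21\right) \left(-31\right) = \frac{471}{34} \left(-31\right) = - \frac{14601}{34}$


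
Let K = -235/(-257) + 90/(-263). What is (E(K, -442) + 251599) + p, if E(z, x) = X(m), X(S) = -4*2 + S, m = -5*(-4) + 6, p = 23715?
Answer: 275332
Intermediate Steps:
m = 26 (m = 20 + 6 = 26)
K = 38675/67591 (K = -235*(-1/257) + 90*(-1/263) = 235/257 - 90/263 = 38675/67591 ≈ 0.57219)
X(S) = -8 + S
E(z, x) = 18 (E(z, x) = -8 + 26 = 18)
(E(K, -442) + 251599) + p = (18 + 251599) + 23715 = 251617 + 23715 = 275332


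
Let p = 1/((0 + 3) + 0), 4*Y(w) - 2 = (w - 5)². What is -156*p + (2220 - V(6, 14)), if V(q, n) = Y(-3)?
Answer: 4303/2 ≈ 2151.5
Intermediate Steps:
Y(w) = ½ + (-5 + w)²/4 (Y(w) = ½ + (w - 5)²/4 = ½ + (-5 + w)²/4)
V(q, n) = 33/2 (V(q, n) = ½ + (-5 - 3)²/4 = ½ + (¼)*(-8)² = ½ + (¼)*64 = ½ + 16 = 33/2)
p = ⅓ (p = 1/(3 + 0) = 1/3 = ⅓ ≈ 0.33333)
-156*p + (2220 - V(6, 14)) = -156*⅓ + (2220 - 1*33/2) = -52 + (2220 - 33/2) = -52 + 4407/2 = 4303/2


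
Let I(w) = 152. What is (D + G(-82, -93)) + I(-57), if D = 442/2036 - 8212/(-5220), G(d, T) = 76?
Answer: 305274079/1328490 ≈ 229.79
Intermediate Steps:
D = 2378359/1328490 (D = 442*(1/2036) - 8212*(-1/5220) = 221/1018 + 2053/1305 = 2378359/1328490 ≈ 1.7903)
(D + G(-82, -93)) + I(-57) = (2378359/1328490 + 76) + 152 = 103343599/1328490 + 152 = 305274079/1328490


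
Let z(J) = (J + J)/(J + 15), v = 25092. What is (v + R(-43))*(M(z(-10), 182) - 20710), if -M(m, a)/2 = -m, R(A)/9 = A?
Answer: -511838190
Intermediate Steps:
z(J) = 2*J/(15 + J) (z(J) = (2*J)/(15 + J) = 2*J/(15 + J))
R(A) = 9*A
M(m, a) = 2*m (M(m, a) = -(-2)*m = 2*m)
(v + R(-43))*(M(z(-10), 182) - 20710) = (25092 + 9*(-43))*(2*(2*(-10)/(15 - 10)) - 20710) = (25092 - 387)*(2*(2*(-10)/5) - 20710) = 24705*(2*(2*(-10)*(1/5)) - 20710) = 24705*(2*(-4) - 20710) = 24705*(-8 - 20710) = 24705*(-20718) = -511838190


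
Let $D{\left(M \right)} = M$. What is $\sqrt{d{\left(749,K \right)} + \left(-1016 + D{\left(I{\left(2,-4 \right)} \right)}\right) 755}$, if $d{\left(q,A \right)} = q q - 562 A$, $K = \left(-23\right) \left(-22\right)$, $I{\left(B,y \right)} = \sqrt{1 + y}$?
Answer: $\sqrt{-490451 + 755 i \sqrt{3}} \approx 0.934 + 700.32 i$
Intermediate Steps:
$K = 506$
$d{\left(q,A \right)} = q^{2} - 562 A$
$\sqrt{d{\left(749,K \right)} + \left(-1016 + D{\left(I{\left(2,-4 \right)} \right)}\right) 755} = \sqrt{\left(749^{2} - 284372\right) + \left(-1016 + \sqrt{1 - 4}\right) 755} = \sqrt{\left(561001 - 284372\right) + \left(-1016 + \sqrt{-3}\right) 755} = \sqrt{276629 + \left(-1016 + i \sqrt{3}\right) 755} = \sqrt{276629 - \left(767080 - 755 i \sqrt{3}\right)} = \sqrt{-490451 + 755 i \sqrt{3}}$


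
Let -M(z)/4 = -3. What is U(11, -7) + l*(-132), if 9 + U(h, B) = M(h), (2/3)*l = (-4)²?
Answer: -3165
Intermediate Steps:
l = 24 (l = (3/2)*(-4)² = (3/2)*16 = 24)
M(z) = 12 (M(z) = -4*(-3) = 12)
U(h, B) = 3 (U(h, B) = -9 + 12 = 3)
U(11, -7) + l*(-132) = 3 + 24*(-132) = 3 - 3168 = -3165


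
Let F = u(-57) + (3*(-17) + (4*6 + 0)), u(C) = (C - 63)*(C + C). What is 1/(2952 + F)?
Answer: 1/16605 ≈ 6.0223e-5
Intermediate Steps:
u(C) = 2*C*(-63 + C) (u(C) = (-63 + C)*(2*C) = 2*C*(-63 + C))
F = 13653 (F = 2*(-57)*(-63 - 57) + (3*(-17) + (4*6 + 0)) = 2*(-57)*(-120) + (-51 + (24 + 0)) = 13680 + (-51 + 24) = 13680 - 27 = 13653)
1/(2952 + F) = 1/(2952 + 13653) = 1/16605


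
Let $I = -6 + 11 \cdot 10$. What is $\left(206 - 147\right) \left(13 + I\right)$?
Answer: $6903$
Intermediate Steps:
$I = 104$ ($I = -6 + 110 = 104$)
$\left(206 - 147\right) \left(13 + I\right) = \left(206 - 147\right) \left(13 + 104\right) = 59 \cdot 117 = 6903$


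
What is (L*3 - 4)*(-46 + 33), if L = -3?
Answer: 169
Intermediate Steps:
(L*3 - 4)*(-46 + 33) = (-3*3 - 4)*(-46 + 33) = (-9 - 4)*(-13) = -13*(-13) = 169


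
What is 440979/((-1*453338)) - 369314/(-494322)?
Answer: -25280775553/112047473418 ≈ -0.22563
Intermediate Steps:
440979/((-1*453338)) - 369314/(-494322) = 440979/(-453338) - 369314*(-1/494322) = 440979*(-1/453338) + 184657/247161 = -440979/453338 + 184657/247161 = -25280775553/112047473418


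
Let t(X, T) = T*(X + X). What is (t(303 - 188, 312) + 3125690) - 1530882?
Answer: 1666568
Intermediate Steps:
t(X, T) = 2*T*X (t(X, T) = T*(2*X) = 2*T*X)
(t(303 - 188, 312) + 3125690) - 1530882 = (2*312*(303 - 188) + 3125690) - 1530882 = (2*312*115 + 3125690) - 1530882 = (71760 + 3125690) - 1530882 = 3197450 - 1530882 = 1666568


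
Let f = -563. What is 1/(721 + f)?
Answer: 1/158 ≈ 0.0063291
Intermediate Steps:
1/(721 + f) = 1/(721 - 563) = 1/158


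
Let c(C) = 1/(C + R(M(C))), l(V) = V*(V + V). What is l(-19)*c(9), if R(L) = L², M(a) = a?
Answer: 361/45 ≈ 8.0222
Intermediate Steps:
l(V) = 2*V² (l(V) = V*(2*V) = 2*V²)
c(C) = 1/(C + C²)
l(-19)*c(9) = (2*(-19)²)*(1/(9*(1 + 9))) = (2*361)*((⅑)/10) = 722*((⅑)*(⅒)) = 722*(1/90) = 361/45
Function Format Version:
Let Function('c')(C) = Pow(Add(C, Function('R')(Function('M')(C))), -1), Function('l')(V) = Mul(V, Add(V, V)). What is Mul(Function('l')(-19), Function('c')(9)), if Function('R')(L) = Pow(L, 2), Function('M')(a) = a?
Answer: Rational(361, 45) ≈ 8.0222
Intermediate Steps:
Function('l')(V) = Mul(2, Pow(V, 2)) (Function('l')(V) = Mul(V, Mul(2, V)) = Mul(2, Pow(V, 2)))
Function('c')(C) = Pow(Add(C, Pow(C, 2)), -1)
Mul(Function('l')(-19), Function('c')(9)) = Mul(Mul(2, Pow(-19, 2)), Mul(Pow(9, -1), Pow(Add(1, 9), -1))) = Mul(Mul(2, 361), Mul(Rational(1, 9), Pow(10, -1))) = Mul(722, Mul(Rational(1, 9), Rational(1, 10))) = Mul(722, Rational(1, 90)) = Rational(361, 45)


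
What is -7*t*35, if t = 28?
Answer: -6860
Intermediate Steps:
-7*t*35 = -7*28*35 = -196*35 = -6860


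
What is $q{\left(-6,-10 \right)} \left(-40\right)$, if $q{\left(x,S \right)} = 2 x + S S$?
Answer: $-3520$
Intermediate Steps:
$q{\left(x,S \right)} = S^{2} + 2 x$ ($q{\left(x,S \right)} = 2 x + S^{2} = S^{2} + 2 x$)
$q{\left(-6,-10 \right)} \left(-40\right) = \left(\left(-10\right)^{2} + 2 \left(-6\right)\right) \left(-40\right) = \left(100 - 12\right) \left(-40\right) = 88 \left(-40\right) = -3520$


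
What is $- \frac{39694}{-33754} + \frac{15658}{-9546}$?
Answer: $- \frac{37400302}{80553921} \approx -0.46429$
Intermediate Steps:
$- \frac{39694}{-33754} + \frac{15658}{-9546} = \left(-39694\right) \left(- \frac{1}{33754}\right) + 15658 \left(- \frac{1}{9546}\right) = \frac{19847}{16877} - \frac{7829}{4773} = - \frac{37400302}{80553921}$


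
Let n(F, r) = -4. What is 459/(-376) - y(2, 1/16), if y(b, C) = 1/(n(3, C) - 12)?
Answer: -871/752 ≈ -1.1582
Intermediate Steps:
y(b, C) = -1/16 (y(b, C) = 1/(-4 - 12) = 1/(-16) = -1/16)
459/(-376) - y(2, 1/16) = 459/(-376) - 1*(-1/16) = 459*(-1/376) + 1/16 = -459/376 + 1/16 = -871/752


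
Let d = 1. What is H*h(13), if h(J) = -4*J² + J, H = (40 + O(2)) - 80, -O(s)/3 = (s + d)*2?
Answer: 38454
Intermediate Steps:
O(s) = -6 - 6*s (O(s) = -3*(s + 1)*2 = -3*(1 + s)*2 = -3*(2 + 2*s) = -6 - 6*s)
H = -58 (H = (40 + (-6 - 6*2)) - 80 = (40 + (-6 - 12)) - 80 = (40 - 18) - 80 = 22 - 80 = -58)
h(J) = J - 4*J²
H*h(13) = -754*(1 - 4*13) = -754*(1 - 52) = -754*(-51) = -58*(-663) = 38454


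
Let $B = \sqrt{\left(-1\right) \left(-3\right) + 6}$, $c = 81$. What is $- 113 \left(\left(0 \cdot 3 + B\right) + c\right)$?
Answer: $-9492$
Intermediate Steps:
$B = 3$ ($B = \sqrt{3 + 6} = \sqrt{9} = 3$)
$- 113 \left(\left(0 \cdot 3 + B\right) + c\right) = - 113 \left(\left(0 \cdot 3 + 3\right) + 81\right) = - 113 \left(\left(0 + 3\right) + 81\right) = - 113 \left(3 + 81\right) = \left(-113\right) 84 = -9492$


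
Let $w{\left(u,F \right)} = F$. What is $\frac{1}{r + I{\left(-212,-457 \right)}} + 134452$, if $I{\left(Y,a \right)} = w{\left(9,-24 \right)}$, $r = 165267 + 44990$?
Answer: $\frac{28266247317}{210233} \approx 1.3445 \cdot 10^{5}$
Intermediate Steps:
$r = 210257$
$I{\left(Y,a \right)} = -24$
$\frac{1}{r + I{\left(-212,-457 \right)}} + 134452 = \frac{1}{210257 - 24} + 134452 = \frac{1}{210233} + 134452 = \frac{28266247317}{210233}$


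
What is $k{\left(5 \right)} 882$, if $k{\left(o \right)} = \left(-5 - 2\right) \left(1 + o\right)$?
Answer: $-37044$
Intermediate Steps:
$k{\left(o \right)} = -7 - 7 o$ ($k{\left(o \right)} = - 7 \left(1 + o\right) = -7 - 7 o$)
$k{\left(5 \right)} 882 = \left(-7 - 35\right) 882 = \left(-42\right) 882 = -37044$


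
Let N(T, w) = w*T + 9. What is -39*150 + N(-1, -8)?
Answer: -5833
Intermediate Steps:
N(T, w) = 9 + T*w (N(T, w) = T*w + 9 = 9 + T*w)
-39*150 + N(-1, -8) = -39*150 + (9 - 1*(-8)) = -5850 + (9 + 8) = -5850 + 17 = -5833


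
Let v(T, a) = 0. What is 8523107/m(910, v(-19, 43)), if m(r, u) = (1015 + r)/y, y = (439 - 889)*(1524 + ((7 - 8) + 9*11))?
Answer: -248840631972/77 ≈ -3.2317e+9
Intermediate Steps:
y = -729900 (y = -450*(1524 + (-1 + 99)) = -450*(1524 + 98) = -450*1622 = -729900)
m(r, u) = -203/145980 - r/729900 (m(r, u) = (1015 + r)/(-729900) = (1015 + r)*(-1/729900) = -203/145980 - r/729900)
8523107/m(910, v(-19, 43)) = 8523107/(-203/145980 - 1/729900*910) = 8523107/(-203/145980 - 91/72990) = 8523107/(-77/29196) = 8523107*(-29196/77) = -248840631972/77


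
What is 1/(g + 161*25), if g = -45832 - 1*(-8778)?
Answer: -1/33029 ≈ -3.0276e-5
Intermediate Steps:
g = -37054 (g = -45832 + 8778 = -37054)
1/(g + 161*25) = 1/(-37054 + 161*25) = 1/(-37054 + 4025) = 1/(-33029) = -1/33029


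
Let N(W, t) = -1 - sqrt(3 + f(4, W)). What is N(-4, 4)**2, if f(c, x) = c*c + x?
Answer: (1 + sqrt(15))**2 ≈ 23.746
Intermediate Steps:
f(c, x) = x + c**2 (f(c, x) = c**2 + x = x + c**2)
N(W, t) = -1 - sqrt(19 + W) (N(W, t) = -1 - sqrt(3 + (W + 4**2)) = -1 - sqrt(3 + (W + 16)) = -1 - sqrt(3 + (16 + W)) = -1 - sqrt(19 + W))
N(-4, 4)**2 = (-1 - sqrt(19 - 4))**2 = (-1 - sqrt(15))**2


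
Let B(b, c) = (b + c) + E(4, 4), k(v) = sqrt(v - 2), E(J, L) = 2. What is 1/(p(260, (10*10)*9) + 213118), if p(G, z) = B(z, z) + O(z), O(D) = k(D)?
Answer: 107460/23095302751 - sqrt(898)/46190605502 ≈ 4.6522e-6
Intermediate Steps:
k(v) = sqrt(-2 + v)
B(b, c) = 2 + b + c (B(b, c) = (b + c) + 2 = 2 + b + c)
O(D) = sqrt(-2 + D)
p(G, z) = 2 + sqrt(-2 + z) + 2*z (p(G, z) = (2 + z + z) + sqrt(-2 + z) = (2 + 2*z) + sqrt(-2 + z) = 2 + sqrt(-2 + z) + 2*z)
1/(p(260, (10*10)*9) + 213118) = 1/((2 + sqrt(-2 + (10*10)*9) + 2*((10*10)*9)) + 213118) = 1/((2 + sqrt(-2 + 100*9) + 2*(100*9)) + 213118) = 1/((2 + sqrt(-2 + 900) + 2*900) + 213118) = 1/((2 + sqrt(898) + 1800) + 213118) = 1/((1802 + sqrt(898)) + 213118) = 1/(214920 + sqrt(898))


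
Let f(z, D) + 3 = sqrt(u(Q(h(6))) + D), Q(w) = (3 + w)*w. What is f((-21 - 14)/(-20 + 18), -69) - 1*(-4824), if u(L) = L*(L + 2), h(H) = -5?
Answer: 4821 + sqrt(51) ≈ 4828.1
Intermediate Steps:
Q(w) = w*(3 + w)
u(L) = L*(2 + L)
f(z, D) = -3 + sqrt(120 + D) (f(z, D) = -3 + sqrt((-5*(3 - 5))*(2 - 5*(3 - 5)) + D) = -3 + sqrt((-5*(-2))*(2 - 5*(-2)) + D) = -3 + sqrt(10*(2 + 10) + D) = -3 + sqrt(10*12 + D) = -3 + sqrt(120 + D))
f((-21 - 14)/(-20 + 18), -69) - 1*(-4824) = (-3 + sqrt(120 - 69)) - 1*(-4824) = (-3 + sqrt(51)) + 4824 = 4821 + sqrt(51)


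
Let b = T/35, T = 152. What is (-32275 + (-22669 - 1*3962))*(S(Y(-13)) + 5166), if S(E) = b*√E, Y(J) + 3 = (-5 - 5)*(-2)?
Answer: -304308396 - 8953712*√17/35 ≈ -3.0536e+8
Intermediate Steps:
Y(J) = 17 (Y(J) = -3 + (-5 - 5)*(-2) = -3 - 10*(-2) = -3 + 20 = 17)
b = 152/35 ≈ 4.3429
S(E) = 152*√E/35
(-32275 + (-22669 - 1*3962))*(S(Y(-13)) + 5166) = (-32275 + (-22669 - 1*3962))*(152*√17/35 + 5166) = (-32275 + (-22669 - 3962))*(5166 + 152*√17/35) = (-32275 - 26631)*(5166 + 152*√17/35) = -58906*(5166 + 152*√17/35) = -304308396 - 8953712*√17/35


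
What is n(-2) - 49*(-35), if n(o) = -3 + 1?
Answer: 1713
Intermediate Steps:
n(o) = -2
n(-2) - 49*(-35) = -2 - 49*(-35) = -2 + 1715 = 1713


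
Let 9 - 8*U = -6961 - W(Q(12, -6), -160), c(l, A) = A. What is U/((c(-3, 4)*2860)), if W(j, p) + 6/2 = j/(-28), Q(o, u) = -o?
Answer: 12193/160160 ≈ 0.076130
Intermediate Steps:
W(j, p) = -3 - j/28 (W(j, p) = -3 + j/(-28) = -3 + j*(-1/28) = -3 - j/28)
U = 12193/14 (U = 9/8 - (-6961 - (-3 - (-1)*12/28))/8 = 9/8 - (-6961 - (-3 - 1/28*(-12)))/8 = 9/8 - (-6961 - (-3 + 3/7))/8 = 9/8 - (-6961 - 1*(-18/7))/8 = 9/8 - (-6961 + 18/7)/8 = 9/8 - ⅛*(-48709/7) = 9/8 + 48709/56 = 12193/14 ≈ 870.93)
U/((c(-3, 4)*2860)) = 12193/(14*((4*2860))) = (12193/14)/11440 = (12193/14)*(1/11440) = 12193/160160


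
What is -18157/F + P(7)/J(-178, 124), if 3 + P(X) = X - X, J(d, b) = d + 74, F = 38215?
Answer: -1773683/3974360 ≈ -0.44628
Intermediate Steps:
J(d, b) = 74 + d
P(X) = -3 (P(X) = -3 + (X - X) = -3 + 0 = -3)
-18157/F + P(7)/J(-178, 124) = -18157/38215 - 3/(74 - 178) = -18157*1/38215 - 3/(-104) = -18157/38215 - 3*(-1/104) = -18157/38215 + 3/104 = -1773683/3974360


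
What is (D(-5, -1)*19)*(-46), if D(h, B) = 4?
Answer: -3496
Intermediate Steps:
(D(-5, -1)*19)*(-46) = (4*19)*(-46) = 76*(-46) = -3496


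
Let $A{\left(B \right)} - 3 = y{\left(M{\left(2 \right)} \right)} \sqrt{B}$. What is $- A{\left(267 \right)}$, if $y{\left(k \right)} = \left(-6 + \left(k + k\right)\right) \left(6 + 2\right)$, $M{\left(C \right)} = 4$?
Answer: $-3 - 16 \sqrt{267} \approx -264.44$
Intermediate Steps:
$y{\left(k \right)} = -48 + 16 k$ ($y{\left(k \right)} = \left(-6 + 2 k\right) 8 = -48 + 16 k$)
$A{\left(B \right)} = 3 + 16 \sqrt{B}$ ($A{\left(B \right)} = 3 + \left(-48 + 16 \cdot 4\right) \sqrt{B} = 3 + \left(-48 + 64\right) \sqrt{B} = 3 + 16 \sqrt{B}$)
$- A{\left(267 \right)} = - (3 + 16 \sqrt{267}) = -3 - 16 \sqrt{267}$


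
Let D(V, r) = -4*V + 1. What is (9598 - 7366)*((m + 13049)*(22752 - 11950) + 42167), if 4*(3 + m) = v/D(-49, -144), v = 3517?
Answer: 62004099076308/197 ≈ 3.1474e+11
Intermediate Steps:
D(V, r) = 1 - 4*V
m = 1153/788 (m = -3 + (3517/(1 - 4*(-49)))/4 = -3 + (3517/(1 + 196))/4 = -3 + (3517/197)/4 = -3 + (3517*(1/197))/4 = -3 + (¼)*(3517/197) = -3 + 3517/788 = 1153/788 ≈ 1.4632)
(9598 - 7366)*((m + 13049)*(22752 - 11950) + 42167) = (9598 - 7366)*((1153/788 + 13049)*(22752 - 11950) + 42167) = 2232*((10283765/788)*10802 + 42167) = 2232*(55542614765/394 + 42167) = 2232*(55559228563/394) = 62004099076308/197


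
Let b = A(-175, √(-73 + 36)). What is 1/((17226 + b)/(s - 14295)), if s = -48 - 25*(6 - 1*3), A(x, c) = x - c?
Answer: -122920659/145368319 - 7209*I*√37/145368319 ≈ -0.84558 - 0.00030165*I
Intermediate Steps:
b = -175 - I*√37 (b = -175 - √(-73 + 36) = -175 - √(-37) = -175 - I*√37 ≈ -175.0 - 6.0828*I)
s = -123 (s = -48 - 25*(6 - 3) = -48 - 25*3 = -48 - 75 = -123)
1/((17226 + b)/(s - 14295)) = 1/((17226 + (-175 - I*√37))/(-123 - 14295)) = 1/((17051 - I*√37)/(-14418)) = 1/((17051 - I*√37)*(-1/14418)) = 1/(-17051/14418 + I*√37/14418)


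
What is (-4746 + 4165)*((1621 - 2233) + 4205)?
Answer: -2087533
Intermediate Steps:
(-4746 + 4165)*((1621 - 2233) + 4205) = -581*(-612 + 4205) = -581*3593 = -2087533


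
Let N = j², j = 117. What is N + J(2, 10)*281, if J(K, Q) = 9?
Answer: 16218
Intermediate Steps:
N = 13689 (N = 117² = 13689)
N + J(2, 10)*281 = 13689 + 9*281 = 13689 + 2529 = 16218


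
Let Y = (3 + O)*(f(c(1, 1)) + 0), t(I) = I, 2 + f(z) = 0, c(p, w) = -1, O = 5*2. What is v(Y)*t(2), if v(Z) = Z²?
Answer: 1352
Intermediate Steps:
O = 10
f(z) = -2 (f(z) = -2 + 0 = -2)
Y = -26 (Y = (3 + 10)*(-2 + 0) = 13*(-2) = -26)
v(Y)*t(2) = (-26)²*2 = 676*2 = 1352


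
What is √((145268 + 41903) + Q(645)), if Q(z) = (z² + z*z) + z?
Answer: √1019866 ≈ 1009.9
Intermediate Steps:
Q(z) = z + 2*z² (Q(z) = (z² + z²) + z = 2*z² + z = z + 2*z²)
√((145268 + 41903) + Q(645)) = √((145268 + 41903) + 645*(1 + 2*645)) = √(187171 + 645*(1 + 1290)) = √(187171 + 645*1291) = √(187171 + 832695) = √1019866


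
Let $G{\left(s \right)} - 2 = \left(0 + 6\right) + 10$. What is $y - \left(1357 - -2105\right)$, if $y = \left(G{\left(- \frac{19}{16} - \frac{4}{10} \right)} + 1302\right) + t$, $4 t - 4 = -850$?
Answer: $- \frac{4707}{2} \approx -2353.5$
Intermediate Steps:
$t = - \frac{423}{2}$ ($t = 1 + \frac{1}{4} \left(-850\right) = 1 - \frac{425}{2} = - \frac{423}{2} \approx -211.5$)
$G{\left(s \right)} = 18$ ($G{\left(s \right)} = 2 + \left(\left(0 + 6\right) + 10\right) = 2 + \left(6 + 10\right) = 2 + 16 = 18$)
$y = \frac{2217}{2}$ ($y = \left(18 + 1302\right) - \frac{423}{2} = 1320 - \frac{423}{2} = \frac{2217}{2} \approx 1108.5$)
$y - \left(1357 - -2105\right) = \frac{2217}{2} - \left(1357 - -2105\right) = \frac{2217}{2} - \left(1357 + 2105\right) = \frac{2217}{2} - 3462 = - \frac{4707}{2}$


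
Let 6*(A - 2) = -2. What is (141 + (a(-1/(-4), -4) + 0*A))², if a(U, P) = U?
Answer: 319225/16 ≈ 19952.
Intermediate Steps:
A = 5/3 (A = 2 + (⅙)*(-2) = 2 - ⅓ = 5/3 ≈ 1.6667)
(141 + (a(-1/(-4), -4) + 0*A))² = (141 + (-1/(-4) + 0*(5/3)))² = (141 + (-1*(-¼) + 0))² = (141 + (¼ + 0))² = (141 + ¼)² = (565/4)² = 319225/16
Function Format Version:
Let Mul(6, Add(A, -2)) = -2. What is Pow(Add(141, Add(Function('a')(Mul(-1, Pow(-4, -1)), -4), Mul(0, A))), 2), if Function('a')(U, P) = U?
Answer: Rational(319225, 16) ≈ 19952.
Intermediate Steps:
A = Rational(5, 3) (A = Add(2, Mul(Rational(1, 6), -2)) = Add(2, Rational(-1, 3)) = Rational(5, 3) ≈ 1.6667)
Pow(Add(141, Add(Function('a')(Mul(-1, Pow(-4, -1)), -4), Mul(0, A))), 2) = Pow(Add(141, Add(Mul(-1, Pow(-4, -1)), Mul(0, Rational(5, 3)))), 2) = Pow(Add(141, Add(Mul(-1, Rational(-1, 4)), 0)), 2) = Pow(Add(141, Add(Rational(1, 4), 0)), 2) = Pow(Add(141, Rational(1, 4)), 2) = Pow(Rational(565, 4), 2) = Rational(319225, 16)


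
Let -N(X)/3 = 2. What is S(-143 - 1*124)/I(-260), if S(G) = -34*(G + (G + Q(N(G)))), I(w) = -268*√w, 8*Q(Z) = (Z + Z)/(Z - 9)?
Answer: 90763*I*√65/174200 ≈ 4.2007*I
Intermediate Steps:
N(X) = -6 (N(X) = -3*2 = -6)
Q(Z) = Z/(4*(-9 + Z)) (Q(Z) = ((Z + Z)/(Z - 9))/8 = ((2*Z)/(-9 + Z))/8 = (2*Z/(-9 + Z))/8 = Z/(4*(-9 + Z)))
S(G) = -17/5 - 68*G (S(G) = -34*(G + (G + (¼)*(-6)/(-9 - 6))) = -34*(G + (G + (¼)*(-6)/(-15))) = -34*(G + (G + (¼)*(-6)*(-1/15))) = -34*(G + (G + ⅒)) = -34*(G + (⅒ + G)) = -34*(⅒ + 2*G) = -17/5 - 68*G)
S(-143 - 1*124)/I(-260) = (-17/5 - 68*(-143 - 1*124))/((-536*I*√65)) = (-17/5 - 68*(-143 - 124))/((-536*I*√65)) = (-17/5 - 68*(-267))/((-536*I*√65)) = (-17/5 + 18156)*(I*√65/34840) = 90763*(I*√65/34840)/5 = 90763*I*√65/174200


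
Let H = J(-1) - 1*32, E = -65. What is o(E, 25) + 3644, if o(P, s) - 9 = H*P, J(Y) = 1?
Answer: 5668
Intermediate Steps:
H = -31 (H = 1 - 1*32 = 1 - 32 = -31)
o(P, s) = 9 - 31*P
o(E, 25) + 3644 = (9 - 31*(-65)) + 3644 = (9 + 2015) + 3644 = 2024 + 3644 = 5668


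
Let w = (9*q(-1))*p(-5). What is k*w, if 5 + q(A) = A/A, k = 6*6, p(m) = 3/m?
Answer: 3888/5 ≈ 777.60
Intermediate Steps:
k = 36
q(A) = -4 (q(A) = -5 + A/A = -5 + 1 = -4)
w = 108/5 (w = (9*(-4))*(3/(-5)) = -108*(-1)/5 = -36*(-⅗) = 108/5 ≈ 21.600)
k*w = 36*(108/5) = 3888/5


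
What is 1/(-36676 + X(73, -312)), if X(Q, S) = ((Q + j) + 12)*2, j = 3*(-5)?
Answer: -1/36536 ≈ -2.7370e-5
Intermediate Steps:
j = -15
X(Q, S) = -6 + 2*Q (X(Q, S) = ((Q - 15) + 12)*2 = ((-15 + Q) + 12)*2 = (-3 + Q)*2 = -6 + 2*Q)
1/(-36676 + X(73, -312)) = 1/(-36676 + (-6 + 2*73)) = 1/(-36676 + (-6 + 146)) = 1/(-36676 + 140) = 1/(-36536) = -1/36536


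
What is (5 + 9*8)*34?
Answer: 2618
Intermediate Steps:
(5 + 9*8)*34 = (5 + 72)*34 = 77*34 = 2618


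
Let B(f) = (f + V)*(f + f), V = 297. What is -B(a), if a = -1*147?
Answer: 44100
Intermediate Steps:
a = -147
B(f) = 2*f*(297 + f) (B(f) = (f + 297)*(f + f) = (297 + f)*(2*f) = 2*f*(297 + f))
-B(a) = -2*(-147)*(297 - 147) = -2*(-147)*150 = -1*(-44100) = 44100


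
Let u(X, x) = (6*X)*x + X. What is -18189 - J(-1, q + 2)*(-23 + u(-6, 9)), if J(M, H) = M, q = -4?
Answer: -18542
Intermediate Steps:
u(X, x) = X + 6*X*x (u(X, x) = 6*X*x + X = X + 6*X*x)
-18189 - J(-1, q + 2)*(-23 + u(-6, 9)) = -18189 - (-1)*(-23 - 6*(1 + 6*9)) = -18189 - (-1)*(-23 - 6*(1 + 54)) = -18189 - (-1)*(-23 - 6*55) = -18189 - (-1)*(-23 - 330) = -18189 - (-1)*(-353) = -18189 - 1*353 = -18189 - 353 = -18542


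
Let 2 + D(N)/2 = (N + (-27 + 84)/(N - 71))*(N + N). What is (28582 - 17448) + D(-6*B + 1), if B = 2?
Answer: 477428/41 ≈ 11645.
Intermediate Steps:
D(N) = -4 + 4*N*(N + 57/(-71 + N)) (D(N) = -4 + 2*((N + (-27 + 84)/(N - 71))*(N + N)) = -4 + 2*((N + 57/(-71 + N))*(2*N)) = -4 + 2*(2*N*(N + 57/(-71 + N))) = -4 + 4*N*(N + 57/(-71 + N)))
(28582 - 17448) + D(-6*B + 1) = (28582 - 17448) + 4*(71 + (-6*2 + 1)³ - 71*(-6*2 + 1)² + 56*(-6*2 + 1))/(-71 + (-6*2 + 1)) = 11134 + 4*(71 + (-12 + 1)³ - 71*(-12 + 1)² + 56*(-12 + 1))/(-71 + (-12 + 1)) = 11134 + 4*(71 + (-11)³ - 71*(-11)² + 56*(-11))/(-71 - 11) = 11134 + 4*(71 - 1331 - 71*121 - 616)/(-82) = 11134 + 4*(-1/82)*(71 - 1331 - 8591 - 616) = 11134 + 4*(-1/82)*(-10467) = 11134 + 20934/41 = 477428/41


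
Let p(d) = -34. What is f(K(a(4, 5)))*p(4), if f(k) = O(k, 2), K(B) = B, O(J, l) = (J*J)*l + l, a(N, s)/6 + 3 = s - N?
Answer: -9860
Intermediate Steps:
a(N, s) = -18 - 6*N + 6*s (a(N, s) = -18 + 6*(s - N) = -18 + (-6*N + 6*s) = -18 - 6*N + 6*s)
O(J, l) = l + l*J² (O(J, l) = J²*l + l = l*J² + l = l + l*J²)
f(k) = 2 + 2*k² (f(k) = 2*(1 + k²) = 2 + 2*k²)
f(K(a(4, 5)))*p(4) = (2 + 2*(-18 - 6*4 + 6*5)²)*(-34) = (2 + 2*(-18 - 24 + 30)²)*(-34) = (2 + 2*(-12)²)*(-34) = (2 + 2*144)*(-34) = (2 + 288)*(-34) = 290*(-34) = -9860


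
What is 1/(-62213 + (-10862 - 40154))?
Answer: -1/113229 ≈ -8.8317e-6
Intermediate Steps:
1/(-62213 + (-10862 - 40154)) = 1/(-62213 - 51016) = 1/(-113229) = -1/113229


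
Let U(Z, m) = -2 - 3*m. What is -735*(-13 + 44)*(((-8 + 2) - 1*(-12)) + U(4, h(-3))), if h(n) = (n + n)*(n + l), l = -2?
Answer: 1959510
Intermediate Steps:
h(n) = 2*n*(-2 + n) (h(n) = (n + n)*(n - 2) = (2*n)*(-2 + n) = 2*n*(-2 + n))
-735*(-13 + 44)*(((-8 + 2) - 1*(-12)) + U(4, h(-3))) = -735*(-13 + 44)*(((-8 + 2) - 1*(-12)) + (-2 - 6*(-3)*(-2 - 3))) = -22785*((-6 + 12) + (-2 - 6*(-3)*(-5))) = -22785*(6 + (-2 - 3*30)) = -22785*(6 + (-2 - 90)) = -22785*(6 - 92) = -22785*(-86) = -735*(-2666) = 1959510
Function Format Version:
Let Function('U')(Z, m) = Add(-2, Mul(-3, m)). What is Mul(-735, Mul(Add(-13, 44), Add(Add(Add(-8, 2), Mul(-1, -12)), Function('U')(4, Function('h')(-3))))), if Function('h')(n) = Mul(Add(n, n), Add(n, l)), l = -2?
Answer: 1959510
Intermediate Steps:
Function('h')(n) = Mul(2, n, Add(-2, n)) (Function('h')(n) = Mul(Add(n, n), Add(n, -2)) = Mul(Mul(2, n), Add(-2, n)) = Mul(2, n, Add(-2, n)))
Mul(-735, Mul(Add(-13, 44), Add(Add(Add(-8, 2), Mul(-1, -12)), Function('U')(4, Function('h')(-3))))) = Mul(-735, Mul(Add(-13, 44), Add(Add(Add(-8, 2), Mul(-1, -12)), Add(-2, Mul(-3, Mul(2, -3, Add(-2, -3))))))) = Mul(-735, Mul(31, Add(Add(-6, 12), Add(-2, Mul(-3, Mul(2, -3, -5)))))) = Mul(-735, Mul(31, Add(6, Add(-2, Mul(-3, 30))))) = Mul(-735, Mul(31, Add(6, Add(-2, -90)))) = Mul(-735, Mul(31, Add(6, -92))) = Mul(-735, Mul(31, -86)) = Mul(-735, -2666) = 1959510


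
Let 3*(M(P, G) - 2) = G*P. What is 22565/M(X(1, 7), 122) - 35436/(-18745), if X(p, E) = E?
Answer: 259883547/3224140 ≈ 80.606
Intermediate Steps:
M(P, G) = 2 + G*P/3 (M(P, G) = 2 + (G*P)/3 = 2 + G*P/3)
22565/M(X(1, 7), 122) - 35436/(-18745) = 22565/(2 + (⅓)*122*7) - 35436/(-18745) = 22565/(2 + 854/3) - 35436*(-1/18745) = 22565/(860/3) + 35436/18745 = 22565*(3/860) + 35436/18745 = 13539/172 + 35436/18745 = 259883547/3224140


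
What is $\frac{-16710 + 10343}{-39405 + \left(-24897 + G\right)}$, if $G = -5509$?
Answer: $\frac{6367}{69811} \approx 0.091203$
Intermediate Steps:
$\frac{-16710 + 10343}{-39405 + \left(-24897 + G\right)} = \frac{-16710 + 10343}{-39405 - 30406} = - \frac{6367}{-39405 - 30406} = - \frac{6367}{-69811} = \left(-6367\right) \left(- \frac{1}{69811}\right) = \frac{6367}{69811}$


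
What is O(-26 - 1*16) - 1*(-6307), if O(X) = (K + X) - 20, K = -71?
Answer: 6174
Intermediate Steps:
O(X) = -91 + X (O(X) = (-71 + X) - 20 = -91 + X)
O(-26 - 1*16) - 1*(-6307) = (-91 + (-26 - 1*16)) - 1*(-6307) = (-91 + (-26 - 16)) + 6307 = (-91 - 42) + 6307 = -133 + 6307 = 6174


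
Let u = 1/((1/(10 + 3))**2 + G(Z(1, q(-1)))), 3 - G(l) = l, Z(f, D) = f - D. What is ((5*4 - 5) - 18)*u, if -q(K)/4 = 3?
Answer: 169/563 ≈ 0.30018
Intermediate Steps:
q(K) = -12 (q(K) = -4*3 = -12)
G(l) = 3 - l
u = -169/1689 (u = 1/((1/(10 + 3))**2 + (3 - (1 - 1*(-12)))) = 1/((1/13)**2 + (3 - (1 + 12))) = 1/((1/13)**2 + (3 - 1*13)) = 1/(1/169 + (3 - 13)) = 1/(1/169 - 10) = 1/(-1689/169) = -169/1689 ≈ -0.10006)
((5*4 - 5) - 18)*u = ((5*4 - 5) - 18)*(-169/1689) = ((20 - 5) - 18)*(-169/1689) = (15 - 18)*(-169/1689) = -3*(-169/1689) = 169/563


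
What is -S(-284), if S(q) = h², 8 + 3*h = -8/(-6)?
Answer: -400/81 ≈ -4.9383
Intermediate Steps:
h = -20/9 (h = -8/3 + (-8/(-6))/3 = -8/3 + (-8*(-⅙))/3 = -8/3 + (⅓)*(4/3) = -8/3 + 4/9 = -20/9 ≈ -2.2222)
S(q) = 400/81 (S(q) = (-20/9)² = 400/81)
-S(-284) = -1*400/81 = -400/81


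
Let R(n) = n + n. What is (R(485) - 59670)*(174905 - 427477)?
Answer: 14825976400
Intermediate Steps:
R(n) = 2*n
(R(485) - 59670)*(174905 - 427477) = (2*485 - 59670)*(174905 - 427477) = (970 - 59670)*(-252572) = -58700*(-252572) = 14825976400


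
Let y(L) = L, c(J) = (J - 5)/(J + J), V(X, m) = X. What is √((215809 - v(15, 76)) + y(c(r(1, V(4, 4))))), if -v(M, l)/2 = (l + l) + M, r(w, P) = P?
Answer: 3*√384254/4 ≈ 464.91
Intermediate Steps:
v(M, l) = -4*l - 2*M (v(M, l) = -2*((l + l) + M) = -2*(2*l + M) = -2*(M + 2*l) = -4*l - 2*M)
c(J) = (-5 + J)/(2*J) (c(J) = (-5 + J)/((2*J)) = (-5 + J)*(1/(2*J)) = (-5 + J)/(2*J))
√((215809 - v(15, 76)) + y(c(r(1, V(4, 4))))) = √((215809 - (-4*76 - 2*15)) + (½)*(-5 + 4)/4) = √((215809 - (-304 - 30)) + (½)*(¼)*(-1)) = √((215809 - 1*(-334)) - ⅛) = √((215809 + 334) - ⅛) = √(216143 - ⅛) = √(1729143/8) = 3*√384254/4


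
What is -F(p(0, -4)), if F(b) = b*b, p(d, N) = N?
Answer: -16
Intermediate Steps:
F(b) = b²
-F(p(0, -4)) = -1*(-4)² = -1*16 = -16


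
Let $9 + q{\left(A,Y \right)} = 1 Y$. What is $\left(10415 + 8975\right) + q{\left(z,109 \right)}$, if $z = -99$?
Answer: $19490$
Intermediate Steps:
$q{\left(A,Y \right)} = -9 + Y$ ($q{\left(A,Y \right)} = -9 + 1 Y = -9 + Y$)
$\left(10415 + 8975\right) + q{\left(z,109 \right)} = \left(10415 + 8975\right) + \left(-9 + 109\right) = 19390 + 100 = 19490$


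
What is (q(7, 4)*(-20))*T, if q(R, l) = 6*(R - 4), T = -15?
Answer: 5400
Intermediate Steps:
q(R, l) = -24 + 6*R (q(R, l) = 6*(-4 + R) = -24 + 6*R)
(q(7, 4)*(-20))*T = ((-24 + 6*7)*(-20))*(-15) = ((-24 + 42)*(-20))*(-15) = (18*(-20))*(-15) = -360*(-15) = 5400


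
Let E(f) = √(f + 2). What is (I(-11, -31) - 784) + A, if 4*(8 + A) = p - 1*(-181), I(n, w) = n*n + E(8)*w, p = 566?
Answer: -1937/4 - 31*√10 ≈ -582.28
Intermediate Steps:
E(f) = √(2 + f)
I(n, w) = n² + w*√10 (I(n, w) = n*n + √(2 + 8)*w = n² + √10*w = n² + w*√10)
A = 715/4 (A = -8 + (566 - 1*(-181))/4 = -8 + (566 + 181)/4 = -8 + (¼)*747 = -8 + 747/4 = 715/4 ≈ 178.75)
(I(-11, -31) - 784) + A = (((-11)² - 31*√10) - 784) + 715/4 = ((121 - 31*√10) - 784) + 715/4 = (-663 - 31*√10) + 715/4 = -1937/4 - 31*√10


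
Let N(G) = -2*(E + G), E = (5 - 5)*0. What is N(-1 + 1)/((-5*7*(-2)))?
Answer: 0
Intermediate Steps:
E = 0 (E = 0*0 = 0)
N(G) = -2*G (N(G) = -2*(0 + G) = -2*G)
N(-1 + 1)/((-5*7*(-2))) = (-2*(-1 + 1))/((-5*7*(-2))) = (-2*0)/((-35*(-2))) = 0/70 = (1/70)*0 = 0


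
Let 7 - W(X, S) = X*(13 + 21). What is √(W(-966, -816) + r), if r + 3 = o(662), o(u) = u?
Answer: √33510 ≈ 183.06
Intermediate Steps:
W(X, S) = 7 - 34*X (W(X, S) = 7 - X*(13 + 21) = 7 - X*34 = 7 - 34*X)
r = 659 (r = -3 + 662 = 659)
√(W(-966, -816) + r) = √((7 - 34*(-966)) + 659) = √((7 + 32844) + 659) = √(32851 + 659) = √33510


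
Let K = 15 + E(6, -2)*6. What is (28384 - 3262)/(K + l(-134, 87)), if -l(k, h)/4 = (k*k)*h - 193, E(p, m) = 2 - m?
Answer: -25122/6247877 ≈ -0.0040209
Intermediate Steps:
l(k, h) = 772 - 4*h*k**2 (l(k, h) = -4*((k*k)*h - 193) = -4*(k**2*h - 193) = -4*(h*k**2 - 193) = -4*(-193 + h*k**2) = 772 - 4*h*k**2)
K = 39 (K = 15 + (2 - 1*(-2))*6 = 15 + (2 + 2)*6 = 15 + 4*6 = 15 + 24 = 39)
(28384 - 3262)/(K + l(-134, 87)) = (28384 - 3262)/(39 + (772 - 4*87*(-134)**2)) = 25122/(39 + (772 - 4*87*17956)) = 25122/(39 + (772 - 6248688)) = 25122/(39 - 6247916) = 25122/(-6247877) = 25122*(-1/6247877) = -25122/6247877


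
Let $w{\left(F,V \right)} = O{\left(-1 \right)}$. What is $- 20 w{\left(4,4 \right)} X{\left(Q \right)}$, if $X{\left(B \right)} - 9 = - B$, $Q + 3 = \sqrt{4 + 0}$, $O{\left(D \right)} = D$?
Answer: $200$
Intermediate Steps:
$w{\left(F,V \right)} = -1$
$Q = -1$ ($Q = -3 + \sqrt{4 + 0} = -3 + \sqrt{4} = -3 + 2 = -1$)
$X{\left(B \right)} = 9 - B$
$- 20 w{\left(4,4 \right)} X{\left(Q \right)} = \left(-20\right) \left(-1\right) \left(9 - -1\right) = 20 \left(9 + 1\right) = 20 \cdot 10 = 200$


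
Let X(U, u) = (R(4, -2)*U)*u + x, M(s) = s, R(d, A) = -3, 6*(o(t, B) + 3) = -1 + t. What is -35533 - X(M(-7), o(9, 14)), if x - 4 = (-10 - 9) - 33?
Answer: -35450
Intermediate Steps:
x = -48 (x = 4 + ((-10 - 9) - 33) = 4 + (-19 - 33) = 4 - 52 = -48)
o(t, B) = -19/6 + t/6 (o(t, B) = -3 + (-1 + t)/6 = -3 + (-⅙ + t/6) = -19/6 + t/6)
X(U, u) = -48 - 3*U*u (X(U, u) = (-3*U)*u - 48 = -3*U*u - 48 = -48 - 3*U*u)
-35533 - X(M(-7), o(9, 14)) = -35533 - (-48 - 3*(-7)*(-19/6 + (⅙)*9)) = -35533 - (-48 - 3*(-7)*(-19/6 + 3/2)) = -35533 - (-48 - 3*(-7)*(-5/3)) = -35533 - (-48 - 35) = -35533 - 1*(-83) = -35533 + 83 = -35450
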